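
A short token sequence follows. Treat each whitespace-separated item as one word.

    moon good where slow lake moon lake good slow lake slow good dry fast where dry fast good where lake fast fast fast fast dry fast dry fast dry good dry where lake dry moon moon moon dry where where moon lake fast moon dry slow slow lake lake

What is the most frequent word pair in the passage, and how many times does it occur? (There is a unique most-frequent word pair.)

"dry fast", 4 times

Bigram frequencies (highest first):
  dry fast: 4
  slow lake: 3
  fast fast: 3
  fast dry: 3
  good where: 2
  moon lake: 2
  … (25 more, each ≤ 2)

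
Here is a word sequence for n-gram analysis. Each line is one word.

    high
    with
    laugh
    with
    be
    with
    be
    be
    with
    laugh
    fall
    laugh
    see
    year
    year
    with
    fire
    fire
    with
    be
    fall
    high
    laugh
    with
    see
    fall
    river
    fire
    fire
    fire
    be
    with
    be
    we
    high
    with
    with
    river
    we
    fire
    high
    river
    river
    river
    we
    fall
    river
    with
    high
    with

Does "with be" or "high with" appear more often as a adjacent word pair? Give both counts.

"with be" (4 vs 3)

"with be": 4 occurrences
"high with": 3 occurrences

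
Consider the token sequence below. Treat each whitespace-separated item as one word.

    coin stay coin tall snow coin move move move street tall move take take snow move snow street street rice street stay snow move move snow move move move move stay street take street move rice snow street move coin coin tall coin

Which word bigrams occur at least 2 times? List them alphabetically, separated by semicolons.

Bigram counts meeting the condition (at least 2 times):
  coin tall: 2
  move move: 6
  move snow: 2
  snow move: 3
  snow street: 2
  street move: 2

coin tall; move move; move snow; snow move; snow street; street move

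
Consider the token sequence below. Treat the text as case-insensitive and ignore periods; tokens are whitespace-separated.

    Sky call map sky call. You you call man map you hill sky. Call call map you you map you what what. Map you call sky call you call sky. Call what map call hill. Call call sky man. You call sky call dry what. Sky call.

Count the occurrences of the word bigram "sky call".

Scanning the 46 overlapping bigram windows for "sky call":
  position 1–2: sky call
  position 4–5: sky call
  position 13–14: sky call
  position 26–27: sky call
  position 30–31: sky call
  position 42–43: sky call
  position 46–47: sky call

7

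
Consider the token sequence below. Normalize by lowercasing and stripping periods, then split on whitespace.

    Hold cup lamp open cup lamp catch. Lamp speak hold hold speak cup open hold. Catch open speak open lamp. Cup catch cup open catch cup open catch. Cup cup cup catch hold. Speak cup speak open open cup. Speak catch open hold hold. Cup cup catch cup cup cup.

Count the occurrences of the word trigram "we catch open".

0

Scanning the 48 overlapping trigram windows for "we catch open":
  (none found)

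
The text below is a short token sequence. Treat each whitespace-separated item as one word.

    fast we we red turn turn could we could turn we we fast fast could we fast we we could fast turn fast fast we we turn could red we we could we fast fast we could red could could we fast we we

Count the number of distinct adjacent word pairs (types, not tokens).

44 tokens → 43 bigram windows in total.
Repeated bigrams (each contributes count−1 duplicates):
  we we: 6
  fast we: 5
  could we: 4
  we could: 4
  we fast: 4
  fast fast: 3
  could red: 2
  turn could: 2
22 duplicate windows → 43 − 22 = 21 distinct.

21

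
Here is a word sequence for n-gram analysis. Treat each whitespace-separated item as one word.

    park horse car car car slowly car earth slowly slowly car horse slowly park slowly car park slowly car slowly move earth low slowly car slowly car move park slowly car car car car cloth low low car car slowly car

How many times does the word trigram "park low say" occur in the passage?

0

Scanning the 39 overlapping trigram windows for "park low say":
  (none found)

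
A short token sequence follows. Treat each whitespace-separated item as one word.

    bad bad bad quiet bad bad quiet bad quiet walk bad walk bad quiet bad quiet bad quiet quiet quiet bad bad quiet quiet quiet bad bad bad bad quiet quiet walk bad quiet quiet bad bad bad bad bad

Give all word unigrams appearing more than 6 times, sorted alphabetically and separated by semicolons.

bad; quiet

Unigram counts meeting the condition (more than 6 times):
  bad: 22
  quiet: 15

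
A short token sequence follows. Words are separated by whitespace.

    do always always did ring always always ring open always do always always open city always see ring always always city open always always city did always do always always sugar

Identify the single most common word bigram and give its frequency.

Bigram frequencies (highest first):
  always always: 6
  do always: 3
  ring always: 2
  open always: 2
  always do: 2
  always city: 2
  … (13 more, each ≤ 1)

"always always", 6 times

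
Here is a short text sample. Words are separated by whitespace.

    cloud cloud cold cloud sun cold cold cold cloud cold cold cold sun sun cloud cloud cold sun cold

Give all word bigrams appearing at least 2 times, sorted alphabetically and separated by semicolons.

Bigram counts meeting the condition (at least 2 times):
  cloud cloud: 2
  cloud cold: 3
  cold cloud: 2
  cold cold: 4
  cold sun: 2
  sun cold: 2

cloud cloud; cloud cold; cold cloud; cold cold; cold sun; sun cold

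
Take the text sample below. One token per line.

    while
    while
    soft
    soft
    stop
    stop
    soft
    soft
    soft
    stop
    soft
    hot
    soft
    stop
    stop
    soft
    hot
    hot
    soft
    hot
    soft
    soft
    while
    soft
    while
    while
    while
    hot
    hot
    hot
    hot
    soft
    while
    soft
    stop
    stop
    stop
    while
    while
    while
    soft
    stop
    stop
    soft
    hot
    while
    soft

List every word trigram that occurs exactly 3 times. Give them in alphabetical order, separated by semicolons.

stop soft hot; stop stop soft

Trigram counts meeting the condition (exactly 3 times):
  stop soft hot: 3
  stop stop soft: 3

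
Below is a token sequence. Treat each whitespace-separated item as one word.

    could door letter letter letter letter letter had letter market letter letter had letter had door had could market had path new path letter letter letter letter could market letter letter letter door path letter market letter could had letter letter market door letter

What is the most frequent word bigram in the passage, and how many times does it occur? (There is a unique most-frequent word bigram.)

"letter letter", 11 times

Bigram frequencies (highest first):
  letter letter: 11
  letter had: 3
  had letter: 3
  letter market: 3
  market letter: 3
  door letter: 2
  … (15 more, each ≤ 2)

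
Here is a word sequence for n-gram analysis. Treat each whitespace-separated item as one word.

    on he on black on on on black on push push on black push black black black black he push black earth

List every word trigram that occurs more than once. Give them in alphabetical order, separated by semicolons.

black black black; on black on

Trigram counts meeting the condition (more than once):
  black black black: 2
  on black on: 2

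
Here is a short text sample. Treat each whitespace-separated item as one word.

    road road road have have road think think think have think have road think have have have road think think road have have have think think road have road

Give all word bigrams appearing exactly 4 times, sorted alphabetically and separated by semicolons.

have road; think think

Bigram counts meeting the condition (exactly 4 times):
  have road: 4
  think think: 4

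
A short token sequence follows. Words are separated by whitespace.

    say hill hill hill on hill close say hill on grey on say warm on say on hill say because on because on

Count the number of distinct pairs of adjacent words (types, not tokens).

16

23 tokens → 22 bigram windows in total.
Repeated bigrams (each contributes count−1 duplicates):
  because on: 2
  hill hill: 2
  hill on: 2
  on hill: 2
  on say: 2
  say hill: 2
6 duplicate windows → 22 − 6 = 16 distinct.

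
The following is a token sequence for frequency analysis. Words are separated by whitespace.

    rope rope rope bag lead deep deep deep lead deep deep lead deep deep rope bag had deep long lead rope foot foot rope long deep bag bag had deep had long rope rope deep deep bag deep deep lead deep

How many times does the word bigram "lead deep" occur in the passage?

Scanning the 40 overlapping bigram windows for "lead deep":
  position 5–6: lead deep
  position 9–10: lead deep
  position 12–13: lead deep
  position 40–41: lead deep

4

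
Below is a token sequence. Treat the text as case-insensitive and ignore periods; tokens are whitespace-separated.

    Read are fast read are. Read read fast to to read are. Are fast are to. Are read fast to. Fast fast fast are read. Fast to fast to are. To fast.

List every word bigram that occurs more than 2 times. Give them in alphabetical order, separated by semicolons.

are read; fast to; read are; read fast; to fast

Bigram counts meeting the condition (more than 2 times):
  are read: 3
  fast to: 4
  read are: 3
  read fast: 3
  to fast: 3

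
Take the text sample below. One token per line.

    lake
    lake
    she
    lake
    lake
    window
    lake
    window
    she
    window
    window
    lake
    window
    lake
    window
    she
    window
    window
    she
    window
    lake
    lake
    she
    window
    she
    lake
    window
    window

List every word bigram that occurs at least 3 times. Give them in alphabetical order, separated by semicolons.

Bigram counts meeting the condition (at least 3 times):
  lake lake: 3
  lake window: 5
  she window: 4
  window lake: 4
  window she: 4
  window window: 3

lake lake; lake window; she window; window lake; window she; window window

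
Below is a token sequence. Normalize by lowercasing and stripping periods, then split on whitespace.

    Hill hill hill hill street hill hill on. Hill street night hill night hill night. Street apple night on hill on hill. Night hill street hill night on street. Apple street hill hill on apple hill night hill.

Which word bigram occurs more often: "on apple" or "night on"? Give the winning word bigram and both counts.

"on apple": 1 occurrence
"night on": 2 occurrences

"night on" (2 vs 1)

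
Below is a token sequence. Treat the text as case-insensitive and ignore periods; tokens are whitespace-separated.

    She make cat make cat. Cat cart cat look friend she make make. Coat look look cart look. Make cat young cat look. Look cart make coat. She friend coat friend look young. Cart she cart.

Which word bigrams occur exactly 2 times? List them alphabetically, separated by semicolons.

Bigram counts meeting the condition (exactly 2 times):
  cat look: 2
  look cart: 2
  look look: 2
  make coat: 2
  she make: 2

cat look; look cart; look look; make coat; she make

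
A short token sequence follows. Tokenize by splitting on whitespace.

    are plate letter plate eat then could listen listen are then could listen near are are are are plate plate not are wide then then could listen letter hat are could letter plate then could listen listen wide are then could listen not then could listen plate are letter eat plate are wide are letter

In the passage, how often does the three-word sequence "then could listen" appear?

Scanning the 53 overlapping trigram windows for "then could listen":
  position 6–8: then could listen
  position 11–13: then could listen
  position 25–27: then could listen
  position 34–36: then could listen
  position 40–42: then could listen
  position 44–46: then could listen

6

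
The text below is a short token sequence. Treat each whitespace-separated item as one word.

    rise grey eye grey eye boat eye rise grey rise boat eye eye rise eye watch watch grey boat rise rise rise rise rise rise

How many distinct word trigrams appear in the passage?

20

25 tokens → 23 trigram windows in total.
Repeated trigrams (each contributes count−1 duplicates):
  rise rise rise: 4
3 duplicate windows → 23 − 3 = 20 distinct.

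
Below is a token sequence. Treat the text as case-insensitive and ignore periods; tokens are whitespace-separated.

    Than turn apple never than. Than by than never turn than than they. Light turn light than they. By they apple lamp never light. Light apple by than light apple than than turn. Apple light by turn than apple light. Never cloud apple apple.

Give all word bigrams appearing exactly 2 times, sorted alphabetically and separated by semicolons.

apple light; by than; light apple; than they; than turn; turn apple; turn than

Bigram counts meeting the condition (exactly 2 times):
  apple light: 2
  by than: 2
  light apple: 2
  than they: 2
  than turn: 2
  turn apple: 2
  turn than: 2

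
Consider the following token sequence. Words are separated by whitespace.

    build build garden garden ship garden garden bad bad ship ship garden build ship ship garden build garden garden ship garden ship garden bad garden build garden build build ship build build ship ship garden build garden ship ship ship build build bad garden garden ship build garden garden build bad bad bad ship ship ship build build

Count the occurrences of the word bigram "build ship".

Scanning the 57 overlapping bigram windows for "build ship":
  position 13–14: build ship
  position 29–30: build ship
  position 32–33: build ship

3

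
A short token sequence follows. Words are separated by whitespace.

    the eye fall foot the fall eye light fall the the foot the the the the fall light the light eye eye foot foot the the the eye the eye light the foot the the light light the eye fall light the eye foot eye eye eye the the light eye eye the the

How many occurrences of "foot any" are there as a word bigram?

Scanning the 53 overlapping bigram windows for "foot any":
  (none found)

0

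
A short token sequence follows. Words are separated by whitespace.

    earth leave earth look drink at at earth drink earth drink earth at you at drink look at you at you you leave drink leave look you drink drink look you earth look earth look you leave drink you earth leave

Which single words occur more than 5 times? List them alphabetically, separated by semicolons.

at; drink; earth; look; you

Unigram counts meeting the condition (more than 5 times):
  at: 6
  drink: 8
  earth: 8
  look: 6
  you: 8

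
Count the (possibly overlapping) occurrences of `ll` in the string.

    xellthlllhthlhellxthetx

Sliding a length-2 window over the 23 characters (22 positions):
  position 3–4: ll
  position 7–8: ll
  position 8–9: ll
  position 16–17: ll

4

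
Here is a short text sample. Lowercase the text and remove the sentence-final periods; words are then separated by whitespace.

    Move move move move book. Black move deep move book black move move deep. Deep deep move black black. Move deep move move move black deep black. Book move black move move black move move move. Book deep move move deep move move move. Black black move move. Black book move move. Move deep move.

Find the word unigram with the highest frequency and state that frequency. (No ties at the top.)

"move", 30 times

Unigram frequencies (highest first):
  move: 30
  black: 11
  deep: 9
  book: 5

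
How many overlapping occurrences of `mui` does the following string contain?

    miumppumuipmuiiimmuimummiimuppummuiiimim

4

Sliding a length-3 window over the 40 characters (38 positions):
  position 8–10: mui
  position 12–14: mui
  position 18–20: mui
  position 33–35: mui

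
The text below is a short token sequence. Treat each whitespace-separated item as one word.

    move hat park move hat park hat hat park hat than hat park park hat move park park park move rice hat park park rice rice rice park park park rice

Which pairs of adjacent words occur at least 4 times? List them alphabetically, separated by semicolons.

Bigram counts meeting the condition (at least 4 times):
  hat park: 5
  park park: 6

hat park; park park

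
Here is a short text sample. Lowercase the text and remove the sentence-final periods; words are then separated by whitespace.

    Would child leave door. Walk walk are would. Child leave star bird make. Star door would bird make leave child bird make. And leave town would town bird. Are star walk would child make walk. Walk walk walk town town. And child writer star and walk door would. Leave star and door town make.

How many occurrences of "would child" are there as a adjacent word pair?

3

Scanning the 53 overlapping bigram windows for "would child":
  position 1–2: would child
  position 8–9: would child
  position 32–33: would child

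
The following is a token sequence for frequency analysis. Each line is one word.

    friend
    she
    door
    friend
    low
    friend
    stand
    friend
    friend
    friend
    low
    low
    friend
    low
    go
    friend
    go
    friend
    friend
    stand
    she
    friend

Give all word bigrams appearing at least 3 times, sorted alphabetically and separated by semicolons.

friend friend; friend low

Bigram counts meeting the condition (at least 3 times):
  friend friend: 3
  friend low: 3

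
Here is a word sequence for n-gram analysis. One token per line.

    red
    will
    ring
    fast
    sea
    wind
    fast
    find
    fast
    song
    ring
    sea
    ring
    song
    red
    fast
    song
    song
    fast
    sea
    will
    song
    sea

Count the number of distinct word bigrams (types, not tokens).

23 tokens → 22 bigram windows in total.
Repeated bigrams (each contributes count−1 duplicates):
  fast sea: 2
  fast song: 2
2 duplicate windows → 22 − 2 = 20 distinct.

20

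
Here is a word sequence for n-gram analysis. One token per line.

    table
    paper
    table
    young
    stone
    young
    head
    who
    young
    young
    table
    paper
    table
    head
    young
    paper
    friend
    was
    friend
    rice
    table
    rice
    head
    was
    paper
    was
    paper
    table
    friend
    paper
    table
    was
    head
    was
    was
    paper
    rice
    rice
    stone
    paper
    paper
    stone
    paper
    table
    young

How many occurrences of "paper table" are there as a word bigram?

Scanning the 44 overlapping bigram windows for "paper table":
  position 2–3: paper table
  position 12–13: paper table
  position 27–28: paper table
  position 30–31: paper table
  position 43–44: paper table

5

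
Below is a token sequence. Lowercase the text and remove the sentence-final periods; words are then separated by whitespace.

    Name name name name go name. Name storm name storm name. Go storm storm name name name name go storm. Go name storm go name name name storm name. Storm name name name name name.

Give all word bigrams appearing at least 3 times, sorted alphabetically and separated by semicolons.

Bigram counts meeting the condition (at least 3 times):
  go name: 3
  name go: 3
  name name: 13
  name storm: 5
  storm name: 5

go name; name go; name name; name storm; storm name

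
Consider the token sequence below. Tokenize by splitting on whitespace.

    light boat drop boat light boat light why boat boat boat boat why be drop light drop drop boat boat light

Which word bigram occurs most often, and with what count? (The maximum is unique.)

"boat boat", 4 times

Bigram frequencies (highest first):
  boat boat: 4
  boat light: 3
  light boat: 2
  drop boat: 2
  boat drop: 1
  light why: 1
  … (7 more, each ≤ 1)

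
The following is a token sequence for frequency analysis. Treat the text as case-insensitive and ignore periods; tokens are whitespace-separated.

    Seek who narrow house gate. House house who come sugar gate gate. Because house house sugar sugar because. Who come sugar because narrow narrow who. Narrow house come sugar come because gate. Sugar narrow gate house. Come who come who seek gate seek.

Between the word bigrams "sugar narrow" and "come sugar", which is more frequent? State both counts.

"come sugar" (3 vs 1)

"sugar narrow": 1 occurrence
"come sugar": 3 occurrences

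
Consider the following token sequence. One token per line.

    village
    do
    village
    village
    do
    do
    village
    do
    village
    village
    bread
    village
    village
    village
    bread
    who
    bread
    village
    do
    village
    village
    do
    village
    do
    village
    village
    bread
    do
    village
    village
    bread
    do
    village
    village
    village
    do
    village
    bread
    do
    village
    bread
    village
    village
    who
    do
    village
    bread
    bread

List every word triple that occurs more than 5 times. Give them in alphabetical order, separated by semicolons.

Trigram counts meeting the condition (more than 5 times):
  do village village: 6
  village do village: 6

do village village; village do village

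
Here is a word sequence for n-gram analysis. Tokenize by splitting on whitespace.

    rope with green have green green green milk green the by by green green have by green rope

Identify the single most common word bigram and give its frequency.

Bigram frequencies (highest first):
  green green: 3
  green have: 2
  by green: 2
  rope with: 1
  with green: 1
  have green: 1
  … (7 more, each ≤ 1)

"green green", 3 times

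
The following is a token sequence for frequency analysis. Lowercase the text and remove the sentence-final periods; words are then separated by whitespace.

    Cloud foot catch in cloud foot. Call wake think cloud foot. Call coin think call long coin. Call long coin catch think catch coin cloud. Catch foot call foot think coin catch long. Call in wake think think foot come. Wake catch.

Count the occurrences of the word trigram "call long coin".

2

Scanning the 40 overlapping trigram windows for "call long coin":
  position 15–17: call long coin
  position 18–20: call long coin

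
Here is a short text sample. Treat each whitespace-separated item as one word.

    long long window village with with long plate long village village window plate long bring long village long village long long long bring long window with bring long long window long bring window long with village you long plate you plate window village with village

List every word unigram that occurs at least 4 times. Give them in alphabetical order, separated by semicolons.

Unigram counts meeting the condition (at least 4 times):
  bring: 4
  long: 16
  plate: 4
  village: 8
  window: 6
  with: 5

bring; long; plate; village; window; with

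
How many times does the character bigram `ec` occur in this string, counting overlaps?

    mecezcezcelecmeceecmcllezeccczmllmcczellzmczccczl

Sliding a length-2 window over the 49 characters (48 positions):
  position 2–3: ec
  position 12–13: ec
  position 15–16: ec
  position 18–19: ec
  position 26–27: ec

5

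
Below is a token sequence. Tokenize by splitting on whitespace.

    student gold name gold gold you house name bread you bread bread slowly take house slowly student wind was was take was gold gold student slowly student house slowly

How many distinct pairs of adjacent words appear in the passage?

29 tokens → 28 bigram windows in total.
Repeated bigrams (each contributes count−1 duplicates):
  gold gold: 2
  house slowly: 2
  slowly student: 2
3 duplicate windows → 28 − 3 = 25 distinct.

25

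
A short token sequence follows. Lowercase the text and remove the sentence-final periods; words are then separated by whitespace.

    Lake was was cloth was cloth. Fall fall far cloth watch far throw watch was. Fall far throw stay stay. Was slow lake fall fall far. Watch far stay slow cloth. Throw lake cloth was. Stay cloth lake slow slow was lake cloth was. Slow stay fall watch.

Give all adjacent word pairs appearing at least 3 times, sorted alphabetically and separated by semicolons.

cloth was; fall far

Bigram counts meeting the condition (at least 3 times):
  cloth was: 3
  fall far: 3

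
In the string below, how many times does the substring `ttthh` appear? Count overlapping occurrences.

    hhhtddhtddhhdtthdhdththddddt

Sliding a length-5 window over the 28 characters (24 positions):
  (no match at any position)

0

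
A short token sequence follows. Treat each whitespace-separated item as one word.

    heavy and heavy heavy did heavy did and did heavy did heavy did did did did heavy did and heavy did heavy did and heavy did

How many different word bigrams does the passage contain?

8

26 tokens → 25 bigram windows in total.
Repeated bigrams (each contributes count−1 duplicates):
  heavy did: 8
  did heavy: 5
  and heavy: 3
  did and: 3
  did did: 3
17 duplicate windows → 25 − 17 = 8 distinct.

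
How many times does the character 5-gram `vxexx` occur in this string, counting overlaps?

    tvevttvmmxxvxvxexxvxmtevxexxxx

Sliding a length-5 window over the 30 characters (26 positions):
  position 14–18: vxexx
  position 24–28: vxexx

2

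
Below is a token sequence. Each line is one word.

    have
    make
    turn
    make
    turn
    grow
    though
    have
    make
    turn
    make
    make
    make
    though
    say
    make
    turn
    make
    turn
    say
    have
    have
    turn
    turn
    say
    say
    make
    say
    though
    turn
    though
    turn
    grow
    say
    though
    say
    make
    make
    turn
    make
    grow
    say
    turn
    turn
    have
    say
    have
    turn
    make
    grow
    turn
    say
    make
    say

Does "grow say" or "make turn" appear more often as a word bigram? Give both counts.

"make turn" (6 vs 2)

"grow say": 2 occurrences
"make turn": 6 occurrences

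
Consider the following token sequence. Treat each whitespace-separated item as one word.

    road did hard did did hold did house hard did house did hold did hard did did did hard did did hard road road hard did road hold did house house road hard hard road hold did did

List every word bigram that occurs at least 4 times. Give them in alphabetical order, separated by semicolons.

Bigram counts meeting the condition (at least 4 times):
  did did: 5
  did hard: 4
  hard did: 5
  hold did: 4

did did; did hard; hard did; hold did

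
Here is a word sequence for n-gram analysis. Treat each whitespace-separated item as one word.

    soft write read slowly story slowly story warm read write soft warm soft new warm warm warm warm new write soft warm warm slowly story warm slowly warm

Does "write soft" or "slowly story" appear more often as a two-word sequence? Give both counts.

"slowly story" (3 vs 2)

"write soft": 2 occurrences
"slowly story": 3 occurrences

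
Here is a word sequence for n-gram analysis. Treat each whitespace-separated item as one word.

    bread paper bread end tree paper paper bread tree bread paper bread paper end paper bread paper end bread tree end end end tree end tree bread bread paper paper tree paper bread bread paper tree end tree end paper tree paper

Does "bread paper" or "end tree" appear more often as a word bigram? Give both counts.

"bread paper": 6 occurrences
"end tree": 4 occurrences

"bread paper" (6 vs 4)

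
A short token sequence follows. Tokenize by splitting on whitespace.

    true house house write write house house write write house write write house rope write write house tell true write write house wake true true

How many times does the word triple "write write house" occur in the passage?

5

Scanning the 23 overlapping trigram windows for "write write house":
  position 4–6: write write house
  position 8–10: write write house
  position 11–13: write write house
  position 15–17: write write house
  position 20–22: write write house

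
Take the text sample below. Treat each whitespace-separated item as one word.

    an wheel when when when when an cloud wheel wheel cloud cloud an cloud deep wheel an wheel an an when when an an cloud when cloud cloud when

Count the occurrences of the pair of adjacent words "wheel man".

Scanning the 28 overlapping bigram windows for "wheel man":
  (none found)

0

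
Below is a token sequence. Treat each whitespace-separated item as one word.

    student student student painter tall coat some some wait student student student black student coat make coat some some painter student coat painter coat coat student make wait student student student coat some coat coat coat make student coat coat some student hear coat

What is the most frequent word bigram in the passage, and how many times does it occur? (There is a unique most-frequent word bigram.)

"student student", 6 times

Bigram frequencies (highest first):
  student student: 6
  coat some: 4
  student coat: 4
  coat coat: 4
  some some: 2
  wait student: 2
  … (20 more, each ≤ 2)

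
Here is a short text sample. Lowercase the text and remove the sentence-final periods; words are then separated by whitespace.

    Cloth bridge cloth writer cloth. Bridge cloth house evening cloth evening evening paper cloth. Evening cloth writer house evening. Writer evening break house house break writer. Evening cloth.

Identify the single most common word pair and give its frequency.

"evening cloth", 3 times

Bigram frequencies (highest first):
  evening cloth: 3
  cloth bridge: 2
  bridge cloth: 2
  cloth writer: 2
  house evening: 2
  cloth evening: 2
  … (13 more, each ≤ 2)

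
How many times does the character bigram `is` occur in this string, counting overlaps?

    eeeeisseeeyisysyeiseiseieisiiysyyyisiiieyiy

Sliding a length-2 window over the 43 characters (42 positions):
  position 5–6: is
  position 12–13: is
  position 18–19: is
  position 21–22: is
  position 26–27: is
  position 35–36: is

6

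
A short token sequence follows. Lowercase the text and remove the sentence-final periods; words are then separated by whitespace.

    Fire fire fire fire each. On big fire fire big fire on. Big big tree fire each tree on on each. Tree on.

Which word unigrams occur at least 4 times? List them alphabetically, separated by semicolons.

Unigram counts meeting the condition (at least 4 times):
  big: 4
  fire: 8
  on: 5

big; fire; on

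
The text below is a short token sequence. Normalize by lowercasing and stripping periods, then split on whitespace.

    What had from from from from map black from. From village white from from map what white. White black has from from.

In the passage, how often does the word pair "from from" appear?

6

Scanning the 21 overlapping bigram windows for "from from":
  position 3–4: from from
  position 4–5: from from
  position 5–6: from from
  position 9–10: from from
  position 13–14: from from
  position 21–22: from from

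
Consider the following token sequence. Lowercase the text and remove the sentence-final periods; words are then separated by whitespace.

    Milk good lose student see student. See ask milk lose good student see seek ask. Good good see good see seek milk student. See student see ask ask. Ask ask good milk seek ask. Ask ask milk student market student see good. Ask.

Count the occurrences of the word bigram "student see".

6

Scanning the 42 overlapping bigram windows for "student see":
  position 4–5: student see
  position 6–7: student see
  position 12–13: student see
  position 23–24: student see
  position 25–26: student see
  position 40–41: student see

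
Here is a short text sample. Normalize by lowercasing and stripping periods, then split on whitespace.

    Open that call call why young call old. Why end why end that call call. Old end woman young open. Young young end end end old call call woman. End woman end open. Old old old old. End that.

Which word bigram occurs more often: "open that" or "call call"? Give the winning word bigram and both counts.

"open that": 1 occurrence
"call call": 3 occurrences

"call call" (3 vs 1)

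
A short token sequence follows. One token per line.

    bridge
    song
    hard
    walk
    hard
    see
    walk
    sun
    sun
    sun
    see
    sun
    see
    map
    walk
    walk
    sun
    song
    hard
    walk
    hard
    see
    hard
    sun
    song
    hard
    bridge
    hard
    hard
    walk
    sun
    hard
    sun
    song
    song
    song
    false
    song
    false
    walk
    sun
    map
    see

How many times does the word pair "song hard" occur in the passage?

3

Scanning the 42 overlapping bigram windows for "song hard":
  position 2–3: song hard
  position 18–19: song hard
  position 25–26: song hard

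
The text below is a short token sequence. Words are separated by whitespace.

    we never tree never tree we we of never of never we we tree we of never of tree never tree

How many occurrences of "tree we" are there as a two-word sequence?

Scanning the 20 overlapping bigram windows for "tree we":
  position 5–6: tree we
  position 14–15: tree we

2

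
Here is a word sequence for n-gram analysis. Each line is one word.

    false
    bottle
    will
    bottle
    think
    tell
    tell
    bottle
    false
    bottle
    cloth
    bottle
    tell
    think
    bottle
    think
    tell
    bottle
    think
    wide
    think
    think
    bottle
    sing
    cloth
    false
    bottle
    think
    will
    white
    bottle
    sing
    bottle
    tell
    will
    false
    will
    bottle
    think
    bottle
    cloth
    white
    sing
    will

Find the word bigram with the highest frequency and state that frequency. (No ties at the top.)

"bottle think", 5 times

Bigram frequencies (highest first):
  bottle think: 5
  false bottle: 3
  think bottle: 3
  will bottle: 2
  think tell: 2
  tell bottle: 2
  … (23 more, each ≤ 2)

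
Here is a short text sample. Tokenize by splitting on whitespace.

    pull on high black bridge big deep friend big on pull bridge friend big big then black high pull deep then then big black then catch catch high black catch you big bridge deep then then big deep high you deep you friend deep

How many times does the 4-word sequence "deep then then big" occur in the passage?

2

Scanning the 41 overlapping 4-gram windows for "deep then then big":
  position 20–23: deep then then big
  position 34–37: deep then then big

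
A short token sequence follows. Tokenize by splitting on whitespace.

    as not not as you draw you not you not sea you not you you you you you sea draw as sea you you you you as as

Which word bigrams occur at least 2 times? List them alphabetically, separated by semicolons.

not you; sea you; you not; you you

Bigram counts meeting the condition (at least 2 times):
  not you: 2
  sea you: 2
  you not: 3
  you you: 7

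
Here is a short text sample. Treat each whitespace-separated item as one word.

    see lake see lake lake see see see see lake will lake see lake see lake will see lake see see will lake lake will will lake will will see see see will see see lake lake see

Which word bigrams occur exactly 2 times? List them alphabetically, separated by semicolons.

Bigram counts meeting the condition (exactly 2 times):
  see will: 2
  will will: 2

see will; will will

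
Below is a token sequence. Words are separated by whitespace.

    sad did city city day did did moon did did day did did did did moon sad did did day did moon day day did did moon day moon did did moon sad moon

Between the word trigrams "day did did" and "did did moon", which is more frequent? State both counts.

"did did moon" (4 vs 3)

"day did did": 3 occurrences
"did did moon": 4 occurrences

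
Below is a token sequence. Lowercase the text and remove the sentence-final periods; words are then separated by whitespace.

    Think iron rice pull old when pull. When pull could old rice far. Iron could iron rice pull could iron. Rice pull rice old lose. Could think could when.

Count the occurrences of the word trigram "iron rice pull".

3

Scanning the 27 overlapping trigram windows for "iron rice pull":
  position 2–4: iron rice pull
  position 16–18: iron rice pull
  position 20–22: iron rice pull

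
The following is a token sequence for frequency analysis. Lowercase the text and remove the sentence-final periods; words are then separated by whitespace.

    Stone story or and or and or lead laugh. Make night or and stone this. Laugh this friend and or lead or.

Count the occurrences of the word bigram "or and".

3

Scanning the 21 overlapping bigram windows for "or and":
  position 3–4: or and
  position 5–6: or and
  position 12–13: or and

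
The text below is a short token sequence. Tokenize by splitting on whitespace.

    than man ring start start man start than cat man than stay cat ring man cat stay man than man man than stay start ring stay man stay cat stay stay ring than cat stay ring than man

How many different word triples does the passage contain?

38 tokens → 36 trigram windows in total.
Repeated trigrams (each contributes count−1 duplicates):
  man than stay: 2
  stay ring than: 2
2 duplicate windows → 36 − 2 = 34 distinct.

34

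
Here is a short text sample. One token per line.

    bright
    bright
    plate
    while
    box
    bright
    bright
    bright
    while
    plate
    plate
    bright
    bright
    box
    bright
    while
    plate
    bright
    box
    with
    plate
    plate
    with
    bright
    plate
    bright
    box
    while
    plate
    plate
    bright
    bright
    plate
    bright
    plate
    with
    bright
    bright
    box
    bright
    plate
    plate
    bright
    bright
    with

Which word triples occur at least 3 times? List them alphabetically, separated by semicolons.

plate bright bright; plate plate bright

Trigram counts meeting the condition (at least 3 times):
  plate bright bright: 3
  plate plate bright: 3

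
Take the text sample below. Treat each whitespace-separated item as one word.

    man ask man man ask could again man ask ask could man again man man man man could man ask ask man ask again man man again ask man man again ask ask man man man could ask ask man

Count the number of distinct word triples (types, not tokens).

27

40 tokens → 38 trigram windows in total.
Repeated trigrams (each contributes count−1 duplicates):
  ask ask man: 3
  ask man man: 3
  man man man: 3
  again man man: 2
  man again ask: 2
  man ask ask: 2
  man man again: 2
  man man could: 2
11 duplicate windows → 38 − 11 = 27 distinct.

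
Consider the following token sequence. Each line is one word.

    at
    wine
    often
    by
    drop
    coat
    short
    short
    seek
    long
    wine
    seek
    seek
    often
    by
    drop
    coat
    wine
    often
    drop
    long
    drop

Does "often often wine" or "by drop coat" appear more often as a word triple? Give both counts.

"by drop coat" (2 vs 0)

"often often wine": 0 occurrences
"by drop coat": 2 occurrences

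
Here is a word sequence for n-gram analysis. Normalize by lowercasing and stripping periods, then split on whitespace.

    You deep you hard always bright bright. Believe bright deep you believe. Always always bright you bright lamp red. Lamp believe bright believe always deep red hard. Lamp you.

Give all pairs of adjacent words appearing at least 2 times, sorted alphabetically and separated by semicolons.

always bright; believe always; believe bright; bright believe; deep you

Bigram counts meeting the condition (at least 2 times):
  always bright: 2
  believe always: 2
  believe bright: 2
  bright believe: 2
  deep you: 2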